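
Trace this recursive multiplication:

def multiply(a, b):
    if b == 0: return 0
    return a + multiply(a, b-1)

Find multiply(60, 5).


multiply(60, 5) = 60 + multiply(60, 4)
multiply(60, 4) = 60 + multiply(60, 3)
multiply(60, 3) = 60 + multiply(60, 2)
multiply(60, 2) = 60 + multiply(60, 1)
multiply(60, 1) = 60 + multiply(60, 0)
multiply(60, 0) = 0  (base case)
Total: 60 + 60 + 60 + 60 + 60 + 0 = 300

300


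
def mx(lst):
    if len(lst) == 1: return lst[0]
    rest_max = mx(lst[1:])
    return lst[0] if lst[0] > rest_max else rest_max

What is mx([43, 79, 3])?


mx([43, 79, 3]): compare 43 with mx([79, 3])
mx([79, 3]): compare 79 with mx([3])
mx([3]) = 3  (base case)
Compare 79 with 3 -> 79
Compare 43 with 79 -> 79

79


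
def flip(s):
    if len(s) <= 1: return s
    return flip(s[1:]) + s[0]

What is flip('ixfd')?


flip('ixfd') = flip('xfd') + 'i'
flip('xfd') = flip('fd') + 'x'
flip('fd') = flip('d') + 'f'
flip('d') = 'd'  (base case)
Concatenating: 'd' + 'f' + 'x' + 'i' = 'dfxi'

dfxi


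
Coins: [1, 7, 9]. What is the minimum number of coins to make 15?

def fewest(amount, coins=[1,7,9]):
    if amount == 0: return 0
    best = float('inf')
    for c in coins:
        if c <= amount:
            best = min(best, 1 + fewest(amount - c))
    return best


Building up with DP:
fewest(0) = 0
fewest(1) = min(1+fewest(0)=1+0=1) = 1
fewest(2) = min(1+fewest(1)=1+1=2) = 2
fewest(3) = min(1+fewest(2)=1+2=3) = 3
fewest(4) = min(1+fewest(3)=1+3=4) = 4
fewest(5) = min(1+fewest(4)=1+4=5) = 5
fewest(6) = min(1+fewest(5)=1+5=6) = 6
fewest(7) = min(1+fewest(6)=1+6=7, 1+fewest(0)=1+0=1) = 1
fewest(8) = min(1+fewest(7)=1+1=2, 1+fewest(1)=1+1=2) = 2
fewest(9) = min(1+fewest(8)=1+2=3, 1+fewest(2)=1+2=3, 1+fewest(0)=1+0=1) = 1
fewest(10) = min(1+fewest(9)=1+1=2, 1+fewest(3)=1+3=4, 1+fewest(1)=1+1=2) = 2
fewest(11) = min(1+fewest(10)=1+2=3, 1+fewest(4)=1+4=5, 1+fewest(2)=1+2=3) = 3
fewest(12) = min(1+fewest(11)=1+3=4, 1+fewest(5)=1+5=6, 1+fewest(3)=1+3=4) = 4
fewest(13) = min(1+fewest(12)=1+4=5, 1+fewest(6)=1+6=7, 1+fewest(4)=1+4=5) = 5
fewest(14) = min(1+fewest(13)=1+5=6, 1+fewest(7)=1+1=2, 1+fewest(5)=1+5=6) = 2
fewest(15) = min(1+fewest(14)=1+2=3, 1+fewest(8)=1+2=3, 1+fewest(6)=1+6=7) = 3

3


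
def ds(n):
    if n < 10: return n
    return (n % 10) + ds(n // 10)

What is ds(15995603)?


ds(15995603) = 3 + ds(1599560)
ds(1599560) = 0 + ds(159956)
ds(159956) = 6 + ds(15995)
ds(15995) = 5 + ds(1599)
ds(1599) = 9 + ds(159)
ds(159) = 9 + ds(15)
ds(15) = 5 + ds(1)
ds(1) = 1  (base case)
Total: 3 + 0 + 6 + 5 + 9 + 9 + 5 + 1 = 38

38


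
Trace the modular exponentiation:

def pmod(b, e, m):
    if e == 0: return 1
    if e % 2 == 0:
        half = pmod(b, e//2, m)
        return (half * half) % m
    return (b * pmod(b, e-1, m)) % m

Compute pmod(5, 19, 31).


pmod(5, 19, 31): e is odd, compute pmod(5, 18, 31)
  pmod(5, 18, 31): e is even, compute pmod(5, 9, 31)
    pmod(5, 9, 31): e is odd, compute pmod(5, 8, 31)
      pmod(5, 8, 31): e is even, compute pmod(5, 4, 31)
        pmod(5, 4, 31): e is even, compute pmod(5, 2, 31)
          pmod(5, 2, 31): e is even, compute pmod(5, 1, 31)
          pmod(5, 1, 31): e is odd, compute pmod(5, 0, 31)
          pmod(5, 0, 31) = 1
          (5 * 1) % 31 = 5
          half=5, (5*5) % 31 = 25
        half=25, (25*25) % 31 = 5
      half=5, (5*5) % 31 = 25
    (5 * 25) % 31 = 1
  half=1, (1*1) % 31 = 1
(5 * 1) % 31 = 5

5


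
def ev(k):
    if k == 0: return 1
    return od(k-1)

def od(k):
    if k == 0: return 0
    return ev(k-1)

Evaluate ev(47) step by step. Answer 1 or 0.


ev(47) = od(46)
od(46) = ev(45)
ev(45) = od(44)
od(44) = ev(43)
ev(43) = od(42)
od(42) = ev(41)
ev(41) = od(40)
od(40) = ev(39)
ev(39) = od(38)
od(38) = ev(37)
ev(37) = od(36)
od(36) = ev(35)
ev(35) = od(34)
od(34) = ev(33)
ev(33) = od(32)
od(32) = ev(31)
ev(31) = od(30)
od(30) = ev(29)
ev(29) = od(28)
od(28) = ev(27)
ev(27) = od(26)
od(26) = ev(25)
ev(25) = od(24)
od(24) = ev(23)
ev(23) = od(22)
od(22) = ev(21)
ev(21) = od(20)
od(20) = ev(19)
ev(19) = od(18)
od(18) = ev(17)
ev(17) = od(16)
od(16) = ev(15)
ev(15) = od(14)
od(14) = ev(13)
ev(13) = od(12)
od(12) = ev(11)
ev(11) = od(10)
od(10) = ev(9)
ev(9) = od(8)
od(8) = ev(7)
ev(7) = od(6)
od(6) = ev(5)
ev(5) = od(4)
od(4) = ev(3)
ev(3) = od(2)
od(2) = ev(1)
ev(1) = od(0)
od(0) = 0  (base case)
Result: 0

0


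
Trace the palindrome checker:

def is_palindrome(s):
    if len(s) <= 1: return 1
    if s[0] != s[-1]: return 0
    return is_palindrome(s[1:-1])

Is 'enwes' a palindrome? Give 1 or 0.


is_palindrome('enwes'): s[0]='e' != s[-1]='s' -> return 0
Result: 0 (not a palindrome)

0


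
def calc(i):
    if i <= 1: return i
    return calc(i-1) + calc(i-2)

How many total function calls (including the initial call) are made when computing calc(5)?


Let C(n) = total calls for calc(n)
C(0) = 1, C(1) = 1
C(2) = 1 + C(1) + C(0) = 1 + 1 + 1 = 3
C(3) = 1 + C(2) + C(1) = 1 + 3 + 1 = 5
C(4) = 1 + C(3) + C(2) = 1 + 5 + 3 = 9
C(5) = 1 + C(4) + C(3) = 1 + 9 + 5 = 15

15


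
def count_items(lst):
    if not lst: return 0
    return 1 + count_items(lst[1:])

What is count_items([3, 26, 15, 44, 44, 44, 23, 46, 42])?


count_items([3, 26, 15, 44, 44, 44, 23, 46, 42]) = 1 + count_items([26, 15, 44, 44, 44, 23, 46, 42])
count_items([26, 15, 44, 44, 44, 23, 46, 42]) = 1 + count_items([15, 44, 44, 44, 23, 46, 42])
count_items([15, 44, 44, 44, 23, 46, 42]) = 1 + count_items([44, 44, 44, 23, 46, 42])
count_items([44, 44, 44, 23, 46, 42]) = 1 + count_items([44, 44, 23, 46, 42])
count_items([44, 44, 23, 46, 42]) = 1 + count_items([44, 23, 46, 42])
count_items([44, 23, 46, 42]) = 1 + count_items([23, 46, 42])
count_items([23, 46, 42]) = 1 + count_items([46, 42])
count_items([46, 42]) = 1 + count_items([42])
count_items([42]) = 1 + count_items([])
count_items([]) = 0  (base case)
Unwinding: 1 + 1 + 1 + 1 + 1 + 1 + 1 + 1 + 1 + 0 = 9

9


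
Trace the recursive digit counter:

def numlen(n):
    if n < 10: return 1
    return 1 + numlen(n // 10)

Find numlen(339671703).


numlen(339671703) = 1 + numlen(33967170)
numlen(33967170) = 1 + numlen(3396717)
numlen(3396717) = 1 + numlen(339671)
numlen(339671) = 1 + numlen(33967)
numlen(33967) = 1 + numlen(3396)
numlen(3396) = 1 + numlen(339)
numlen(339) = 1 + numlen(33)
numlen(33) = 1 + numlen(3)
numlen(3) = 1  (base case: 3 < 10)
Unwinding: 1 + 1 + 1 + 1 + 1 + 1 + 1 + 1 + 1 = 9

9


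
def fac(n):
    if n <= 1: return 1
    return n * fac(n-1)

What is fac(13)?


fac(13)
= 13 * fac(12)
= 13 * 12 * fac(11)
= 13 * 12 * 11 * fac(10)
= 13 * 12 * 11 * 10 * fac(9)
= 13 * 12 * 11 * 10 * 9 * fac(8)
= 13 * 12 * 11 * 10 * 9 * 8 * fac(7)
= 13 * 12 * 11 * 10 * 9 * 8 * 7 * fac(6)
= 13 * 12 * 11 * 10 * 9 * 8 * 7 * 6 * fac(5)
= 13 * 12 * 11 * 10 * 9 * 8 * 7 * 6 * 5 * fac(4)
= 13 * 12 * 11 * 10 * 9 * 8 * 7 * 6 * 5 * 4 * fac(3)
= 13 * 12 * 11 * 10 * 9 * 8 * 7 * 6 * 5 * 4 * 3 * fac(2)
= 13 * 12 * 11 * 10 * 9 * 8 * 7 * 6 * 5 * 4 * 3 * 2 * fac(1)
= 13 * 12 * 11 * 10 * 9 * 8 * 7 * 6 * 5 * 4 * 3 * 2 * 1
= 6227020800

6227020800


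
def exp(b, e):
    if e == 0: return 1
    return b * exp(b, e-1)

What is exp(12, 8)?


exp(12, 8)
= 12 * exp(12, 7)
= 12 * 12 * exp(12, 6)
= 12 * 12 * 12 * exp(12, 5)
= 12 * 12 * 12 * 12 * exp(12, 4)
= 12 * 12 * 12 * 12 * 12 * exp(12, 3)
= 12 * 12 * 12 * 12 * 12 * 12 * exp(12, 2)
= 12 * 12 * 12 * 12 * 12 * 12 * 12 * exp(12, 1)
= 12 * 12 * 12 * 12 * 12 * 12 * 12 * 12 * exp(12, 0)
= 12 * 12 * 12 * 12 * 12 * 12 * 12 * 12 * 1
= 429981696

429981696


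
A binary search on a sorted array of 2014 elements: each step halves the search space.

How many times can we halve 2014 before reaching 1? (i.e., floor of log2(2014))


2014 / 2 = 1007
1007 / 2 = 503
503 / 2 = 251
251 / 2 = 125
125 / 2 = 62
62 / 2 = 31
31 / 2 = 15
15 / 2 = 7
7 / 2 = 3
3 / 2 = 1
Reached 1 after 10 halvings

10


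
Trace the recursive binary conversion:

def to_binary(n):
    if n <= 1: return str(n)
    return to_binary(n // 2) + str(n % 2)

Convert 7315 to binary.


to_binary(7315) = to_binary(3657) + '1'
to_binary(3657) = to_binary(1828) + '1'
to_binary(1828) = to_binary(914) + '0'
to_binary(914) = to_binary(457) + '0'
to_binary(457) = to_binary(228) + '1'
to_binary(228) = to_binary(114) + '0'
to_binary(114) = to_binary(57) + '0'
to_binary(57) = to_binary(28) + '1'
to_binary(28) = to_binary(14) + '0'
to_binary(14) = to_binary(7) + '0'
to_binary(7) = to_binary(3) + '1'
to_binary(3) = to_binary(1) + '1'
to_binary(1) = '1'  (base case)
Concatenating: '1' + '1' + '1' + '0' + '0' + '1' + '0' + '0' + '1' + '0' + '0' + '1' + '1' = '1110010010011'

1110010010011


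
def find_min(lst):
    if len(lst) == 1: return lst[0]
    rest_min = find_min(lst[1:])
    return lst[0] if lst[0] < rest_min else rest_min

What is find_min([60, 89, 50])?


find_min([60, 89, 50]): compare 60 with find_min([89, 50])
find_min([89, 50]): compare 89 with find_min([50])
find_min([50]) = 50  (base case)
Compare 89 with 50 -> 50
Compare 60 with 50 -> 50

50


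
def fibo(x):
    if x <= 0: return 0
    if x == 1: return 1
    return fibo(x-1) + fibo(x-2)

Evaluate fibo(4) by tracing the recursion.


Computing fibo(4) bottom-up:
fibo(0) = 0
fibo(1) = 1
fibo(2) = fibo(1) + fibo(0) = 1 + 0 = 1
fibo(3) = fibo(2) + fibo(1) = 1 + 1 = 2
fibo(4) = fibo(3) + fibo(2) = 2 + 1 = 3

3


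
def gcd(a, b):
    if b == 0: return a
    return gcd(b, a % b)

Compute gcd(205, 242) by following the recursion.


gcd(205, 242) = gcd(242, 205)
gcd(242, 205) = gcd(205, 37)
gcd(205, 37) = gcd(37, 20)
gcd(37, 20) = gcd(20, 17)
gcd(20, 17) = gcd(17, 3)
gcd(17, 3) = gcd(3, 2)
gcd(3, 2) = gcd(2, 1)
gcd(2, 1) = gcd(1, 0)
gcd(1, 0) = 1  (base case)

1


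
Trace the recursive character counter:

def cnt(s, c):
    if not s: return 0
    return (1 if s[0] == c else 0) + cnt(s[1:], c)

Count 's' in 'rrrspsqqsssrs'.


s[0]='r' != 's' -> 0
s[0]='r' != 's' -> 0
s[0]='r' != 's' -> 0
s[0]='s' == 's' -> 1
s[0]='p' != 's' -> 0
s[0]='s' == 's' -> 1
s[0]='q' != 's' -> 0
s[0]='q' != 's' -> 0
s[0]='s' == 's' -> 1
s[0]='s' == 's' -> 1
s[0]='s' == 's' -> 1
s[0]='r' != 's' -> 0
s[0]='s' == 's' -> 1
Sum: 0 + 0 + 0 + 1 + 0 + 1 + 0 + 0 + 1 + 1 + 1 + 0 + 1 = 6

6


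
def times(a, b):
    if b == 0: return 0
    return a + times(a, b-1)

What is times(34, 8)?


times(34, 8) = 34 + times(34, 7)
times(34, 7) = 34 + times(34, 6)
times(34, 6) = 34 + times(34, 5)
times(34, 5) = 34 + times(34, 4)
times(34, 4) = 34 + times(34, 3)
times(34, 3) = 34 + times(34, 2)
times(34, 2) = 34 + times(34, 1)
times(34, 1) = 34 + times(34, 0)
times(34, 0) = 0  (base case)
Total: 34 + 34 + 34 + 34 + 34 + 34 + 34 + 34 + 0 = 272

272


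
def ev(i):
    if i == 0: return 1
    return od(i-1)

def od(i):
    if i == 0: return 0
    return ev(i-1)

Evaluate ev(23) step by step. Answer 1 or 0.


ev(23) = od(22)
od(22) = ev(21)
ev(21) = od(20)
od(20) = ev(19)
ev(19) = od(18)
od(18) = ev(17)
ev(17) = od(16)
od(16) = ev(15)
ev(15) = od(14)
od(14) = ev(13)
ev(13) = od(12)
od(12) = ev(11)
ev(11) = od(10)
od(10) = ev(9)
ev(9) = od(8)
od(8) = ev(7)
ev(7) = od(6)
od(6) = ev(5)
ev(5) = od(4)
od(4) = ev(3)
ev(3) = od(2)
od(2) = ev(1)
ev(1) = od(0)
od(0) = 0  (base case)
Result: 0

0


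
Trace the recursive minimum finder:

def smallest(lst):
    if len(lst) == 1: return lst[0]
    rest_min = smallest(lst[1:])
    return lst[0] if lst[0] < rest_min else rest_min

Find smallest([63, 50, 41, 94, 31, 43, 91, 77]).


smallest([63, 50, 41, 94, 31, 43, 91, 77]): compare 63 with smallest([50, 41, 94, 31, 43, 91, 77])
smallest([50, 41, 94, 31, 43, 91, 77]): compare 50 with smallest([41, 94, 31, 43, 91, 77])
smallest([41, 94, 31, 43, 91, 77]): compare 41 with smallest([94, 31, 43, 91, 77])
smallest([94, 31, 43, 91, 77]): compare 94 with smallest([31, 43, 91, 77])
smallest([31, 43, 91, 77]): compare 31 with smallest([43, 91, 77])
smallest([43, 91, 77]): compare 43 with smallest([91, 77])
smallest([91, 77]): compare 91 with smallest([77])
smallest([77]) = 77  (base case)
Compare 91 with 77 -> 77
Compare 43 with 77 -> 43
Compare 31 with 43 -> 31
Compare 94 with 31 -> 31
Compare 41 with 31 -> 31
Compare 50 with 31 -> 31
Compare 63 with 31 -> 31

31


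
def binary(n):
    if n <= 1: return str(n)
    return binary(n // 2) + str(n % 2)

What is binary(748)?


binary(748) = binary(374) + '0'
binary(374) = binary(187) + '0'
binary(187) = binary(93) + '1'
binary(93) = binary(46) + '1'
binary(46) = binary(23) + '0'
binary(23) = binary(11) + '1'
binary(11) = binary(5) + '1'
binary(5) = binary(2) + '1'
binary(2) = binary(1) + '0'
binary(1) = '1'  (base case)
Concatenating: '1' + '0' + '1' + '1' + '1' + '0' + '1' + '1' + '0' + '0' = '1011101100'

1011101100


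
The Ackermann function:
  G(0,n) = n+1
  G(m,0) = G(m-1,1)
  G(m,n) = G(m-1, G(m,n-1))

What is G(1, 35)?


G(1, 35) = G(0, G(1, 34))
  G(1, 34) = G(0, G(1, 33))
    G(1, 33) = G(0, G(1, 32))
      G(1, 32) = G(0, G(1, 31))
        G(1, 31) = G(0, G(1, 30))
          G(1, 30) = G(0, G(1, 29))
          G(1, 29) = G(0, G(1, 28))
          G(1, 28) = G(0, G(1, 27))
          G(1, 27) = G(0, G(1, 26))
          G(1, 26) = G(0, G(1, 25))
          G(1, 25) = G(0, G(1, 24))
          G(1, 24) = G(0, G(1, 23))
          G(1, 23) = G(0, G(1, 22))
          G(1, 22) = G(0, G(1, 21))
          G(1, 21) = G(0, G(1, 20))
          G(1, 20) = G(0, G(1, 19))
          G(1, 19) = G(0, G(1, 18))
          G(1, 18) = G(0, G(1, 17))
          G(1, 17) = G(0, G(1, 16))
          G(1, 16) = G(0, G(1, 15))
          G(1, 15) = G(0, G(1, 14))
          G(1, 14) = G(0, G(1, 13))
          G(1, 13) = G(0, G(1, 12))
          G(1, 12) = G(0, G(1, 11))
          G(1, 11) = G(0, G(1, 10))
... (trace truncated)
Result: G(1, 35) = 37

37


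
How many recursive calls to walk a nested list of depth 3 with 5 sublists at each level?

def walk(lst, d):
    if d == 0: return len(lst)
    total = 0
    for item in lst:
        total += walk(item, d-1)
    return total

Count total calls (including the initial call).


At depth 0 (root): 1 call
At depth 1: each of 1 parents calls walk on 5 children = 5 calls
At depth 2: each of 5 parents calls walk on 5 children = 25 calls
At depth 3: each of 25 parents calls walk on 5 children = 125 calls
Total: 1 + 5 + 25 + 125 = 156

156


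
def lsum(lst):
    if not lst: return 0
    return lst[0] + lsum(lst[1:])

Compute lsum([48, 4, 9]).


lsum([48, 4, 9]) = 48 + lsum([4, 9])
lsum([4, 9]) = 4 + lsum([9])
lsum([9]) = 9 + lsum([])
lsum([]) = 0  (base case)
Total: 48 + 4 + 9 + 0 = 61

61


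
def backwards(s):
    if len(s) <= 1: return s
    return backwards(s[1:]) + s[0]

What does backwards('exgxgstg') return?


backwards('exgxgstg') = backwards('xgxgstg') + 'e'
backwards('xgxgstg') = backwards('gxgstg') + 'x'
backwards('gxgstg') = backwards('xgstg') + 'g'
backwards('xgstg') = backwards('gstg') + 'x'
backwards('gstg') = backwards('stg') + 'g'
backwards('stg') = backwards('tg') + 's'
backwards('tg') = backwards('g') + 't'
backwards('g') = 'g'  (base case)
Concatenating: 'g' + 't' + 's' + 'g' + 'x' + 'g' + 'x' + 'e' = 'gtsgxgxe'

gtsgxgxe


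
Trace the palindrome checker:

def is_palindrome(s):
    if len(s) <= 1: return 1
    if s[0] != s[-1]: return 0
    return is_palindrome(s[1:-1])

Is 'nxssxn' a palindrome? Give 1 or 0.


is_palindrome('nxssxn'): s[0]='n' == s[-1]='n' -> check is_palindrome('xssx')
is_palindrome('xssx'): s[0]='x' == s[-1]='x' -> check is_palindrome('ss')
is_palindrome('ss'): s[0]='s' == s[-1]='s' -> check is_palindrome('')
is_palindrome(''): len <= 1 -> return 1  (base case)
Result: 1 (palindrome)

1


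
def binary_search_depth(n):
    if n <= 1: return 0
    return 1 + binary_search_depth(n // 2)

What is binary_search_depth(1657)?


1657 / 2 = 828
828 / 2 = 414
414 / 2 = 207
207 / 2 = 103
103 / 2 = 51
51 / 2 = 25
25 / 2 = 12
12 / 2 = 6
6 / 2 = 3
3 / 2 = 1
Reached 1 after 10 halvings

10


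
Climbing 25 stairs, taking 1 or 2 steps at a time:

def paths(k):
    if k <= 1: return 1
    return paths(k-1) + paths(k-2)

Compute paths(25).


Building up from base cases:
paths(0) = 1
paths(1) = 1
paths(2) = paths(1) + paths(0) = 1 + 1 = 2
paths(3) = paths(2) + paths(1) = 2 + 1 = 3
paths(4) = paths(3) + paths(2) = 3 + 2 = 5
paths(5) = paths(4) + paths(3) = 5 + 3 = 8
paths(6) = paths(5) + paths(4) = 8 + 5 = 13
paths(7) = paths(6) + paths(5) = 13 + 8 = 21
paths(8) = paths(7) + paths(6) = 21 + 13 = 34
paths(9) = paths(8) + paths(7) = 34 + 21 = 55
paths(10) = paths(9) + paths(8) = 55 + 34 = 89
paths(11) = paths(10) + paths(9) = 89 + 55 = 144
paths(12) = paths(11) + paths(10) = 144 + 89 = 233
paths(13) = paths(12) + paths(11) = 233 + 144 = 377
paths(14) = paths(13) + paths(12) = 377 + 233 = 610
paths(15) = paths(14) + paths(13) = 610 + 377 = 987
paths(16) = paths(15) + paths(14) = 987 + 610 = 1597
paths(17) = paths(16) + paths(15) = 1597 + 987 = 2584
paths(18) = paths(17) + paths(16) = 2584 + 1597 = 4181
paths(19) = paths(18) + paths(17) = 4181 + 2584 = 6765
paths(20) = paths(19) + paths(18) = 6765 + 4181 = 10946
paths(21) = paths(20) + paths(19) = 10946 + 6765 = 17711
paths(22) = paths(21) + paths(20) = 17711 + 10946 = 28657
paths(23) = paths(22) + paths(21) = 28657 + 17711 = 46368
paths(24) = paths(23) + paths(22) = 46368 + 28657 = 75025
paths(25) = paths(24) + paths(23) = 75025 + 46368 = 121393

121393


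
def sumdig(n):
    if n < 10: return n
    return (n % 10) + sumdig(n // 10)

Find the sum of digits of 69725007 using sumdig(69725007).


sumdig(69725007) = 7 + sumdig(6972500)
sumdig(6972500) = 0 + sumdig(697250)
sumdig(697250) = 0 + sumdig(69725)
sumdig(69725) = 5 + sumdig(6972)
sumdig(6972) = 2 + sumdig(697)
sumdig(697) = 7 + sumdig(69)
sumdig(69) = 9 + sumdig(6)
sumdig(6) = 6  (base case)
Total: 7 + 0 + 0 + 5 + 2 + 7 + 9 + 6 = 36

36


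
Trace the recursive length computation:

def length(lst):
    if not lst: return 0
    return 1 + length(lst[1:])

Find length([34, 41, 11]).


length([34, 41, 11]) = 1 + length([41, 11])
length([41, 11]) = 1 + length([11])
length([11]) = 1 + length([])
length([]) = 0  (base case)
Unwinding: 1 + 1 + 1 + 0 = 3

3


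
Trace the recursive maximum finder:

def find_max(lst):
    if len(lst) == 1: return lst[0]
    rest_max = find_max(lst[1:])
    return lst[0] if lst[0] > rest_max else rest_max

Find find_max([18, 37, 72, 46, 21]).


find_max([18, 37, 72, 46, 21]): compare 18 with find_max([37, 72, 46, 21])
find_max([37, 72, 46, 21]): compare 37 with find_max([72, 46, 21])
find_max([72, 46, 21]): compare 72 with find_max([46, 21])
find_max([46, 21]): compare 46 with find_max([21])
find_max([21]) = 21  (base case)
Compare 46 with 21 -> 46
Compare 72 with 46 -> 72
Compare 37 with 72 -> 72
Compare 18 with 72 -> 72

72


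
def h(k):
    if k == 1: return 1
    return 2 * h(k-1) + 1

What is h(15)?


h(15) = 2 * h(14) + 1
h(14) = 2 * h(13) + 1
h(13) = 2 * h(12) + 1
h(12) = 2 * h(11) + 1
h(11) = 2 * h(10) + 1
h(10) = 2 * h(9) + 1
h(9) = 2 * h(8) + 1
h(8) = 2 * h(7) + 1
h(7) = 2 * h(6) + 1
h(6) = 2 * h(5) + 1
h(5) = 2 * h(4) + 1
h(4) = 2 * h(3) + 1
h(3) = 2 * h(2) + 1
h(2) = 2 * h(1) + 1
h(1) = 1  (base case)
h(2) = 2 * 1 + 1 = 3
h(3) = 2 * 3 + 1 = 7
h(4) = 2 * 7 + 1 = 15
h(5) = 2 * 15 + 1 = 31
h(6) = 2 * 31 + 1 = 63
h(7) = 2 * 63 + 1 = 127
h(8) = 2 * 127 + 1 = 255
h(9) = 2 * 255 + 1 = 511
h(10) = 2 * 511 + 1 = 1023
h(11) = 2 * 1023 + 1 = 2047
h(12) = 2 * 2047 + 1 = 4095
h(13) = 2 * 4095 + 1 = 8191
h(14) = 2 * 8191 + 1 = 16383
h(15) = 2 * 16383 + 1 = 32767

32767


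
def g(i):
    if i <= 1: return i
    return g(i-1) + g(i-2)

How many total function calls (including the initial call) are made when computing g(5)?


Let C(n) = total calls for g(n)
C(0) = 1, C(1) = 1
C(2) = 1 + C(1) + C(0) = 1 + 1 + 1 = 3
C(3) = 1 + C(2) + C(1) = 1 + 3 + 1 = 5
C(4) = 1 + C(3) + C(2) = 1 + 5 + 3 = 9
C(5) = 1 + C(4) + C(3) = 1 + 9 + 5 = 15

15


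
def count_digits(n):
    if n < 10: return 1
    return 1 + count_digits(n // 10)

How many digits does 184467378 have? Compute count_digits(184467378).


count_digits(184467378) = 1 + count_digits(18446737)
count_digits(18446737) = 1 + count_digits(1844673)
count_digits(1844673) = 1 + count_digits(184467)
count_digits(184467) = 1 + count_digits(18446)
count_digits(18446) = 1 + count_digits(1844)
count_digits(1844) = 1 + count_digits(184)
count_digits(184) = 1 + count_digits(18)
count_digits(18) = 1 + count_digits(1)
count_digits(1) = 1  (base case: 1 < 10)
Unwinding: 1 + 1 + 1 + 1 + 1 + 1 + 1 + 1 + 1 = 9

9


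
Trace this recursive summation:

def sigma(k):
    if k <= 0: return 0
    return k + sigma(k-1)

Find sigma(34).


sigma(34)
= 34 + 33 + 32 + 31 + 30 + 29 + 28 + 27 + 26 + 25 + 24 + 23 + 22 + 21 + 20 + 19 + 18 + 17 + 16 + 15 + 14 + 13 + 12 + 11 + 10 + 9 + 8 + 7 + 6 + 5 + 4 + 3 + 2 + 1 + sigma(0)
= 34 + 33 + 32 + 31 + 30 + 29 + 28 + 27 + 26 + 25 + 24 + 23 + 22 + 21 + 20 + 19 + 18 + 17 + 16 + 15 + 14 + 13 + 12 + 11 + 10 + 9 + 8 + 7 + 6 + 5 + 4 + 3 + 2 + 1 + 0
= 595

595


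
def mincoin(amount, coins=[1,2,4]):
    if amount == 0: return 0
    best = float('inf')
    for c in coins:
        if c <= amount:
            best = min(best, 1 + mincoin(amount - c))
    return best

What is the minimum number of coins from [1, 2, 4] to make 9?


Building up with DP:
mincoin(0) = 0
mincoin(1) = min(1+mincoin(0)=1+0=1) = 1
mincoin(2) = min(1+mincoin(1)=1+1=2, 1+mincoin(0)=1+0=1) = 1
mincoin(3) = min(1+mincoin(2)=1+1=2, 1+mincoin(1)=1+1=2) = 2
mincoin(4) = min(1+mincoin(3)=1+2=3, 1+mincoin(2)=1+1=2, 1+mincoin(0)=1+0=1) = 1
mincoin(5) = min(1+mincoin(4)=1+1=2, 1+mincoin(3)=1+2=3, 1+mincoin(1)=1+1=2) = 2
mincoin(6) = min(1+mincoin(5)=1+2=3, 1+mincoin(4)=1+1=2, 1+mincoin(2)=1+1=2) = 2
mincoin(7) = min(1+mincoin(6)=1+2=3, 1+mincoin(5)=1+2=3, 1+mincoin(3)=1+2=3) = 3
mincoin(8) = min(1+mincoin(7)=1+3=4, 1+mincoin(6)=1+2=3, 1+mincoin(4)=1+1=2) = 2
mincoin(9) = min(1+mincoin(8)=1+2=3, 1+mincoin(7)=1+3=4, 1+mincoin(5)=1+2=3) = 3

3


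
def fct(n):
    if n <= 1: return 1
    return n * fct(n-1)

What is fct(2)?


fct(2)
= 2 * fct(1)
= 2 * 1
= 2

2


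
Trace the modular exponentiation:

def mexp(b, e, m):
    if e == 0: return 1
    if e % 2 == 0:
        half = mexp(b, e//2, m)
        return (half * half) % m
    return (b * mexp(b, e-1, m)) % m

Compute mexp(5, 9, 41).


mexp(5, 9, 41): e is odd, compute mexp(5, 8, 41)
  mexp(5, 8, 41): e is even, compute mexp(5, 4, 41)
    mexp(5, 4, 41): e is even, compute mexp(5, 2, 41)
      mexp(5, 2, 41): e is even, compute mexp(5, 1, 41)
        mexp(5, 1, 41): e is odd, compute mexp(5, 0, 41)
          mexp(5, 0, 41) = 1
        (5 * 1) % 41 = 5
      half=5, (5*5) % 41 = 25
    half=25, (25*25) % 41 = 10
  half=10, (10*10) % 41 = 18
(5 * 18) % 41 = 8

8


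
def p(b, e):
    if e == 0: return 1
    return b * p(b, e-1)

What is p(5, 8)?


p(5, 8)
= 5 * p(5, 7)
= 5 * 5 * p(5, 6)
= 5 * 5 * 5 * p(5, 5)
= 5 * 5 * 5 * 5 * p(5, 4)
= 5 * 5 * 5 * 5 * 5 * p(5, 3)
= 5 * 5 * 5 * 5 * 5 * 5 * p(5, 2)
= 5 * 5 * 5 * 5 * 5 * 5 * 5 * p(5, 1)
= 5 * 5 * 5 * 5 * 5 * 5 * 5 * 5 * p(5, 0)
= 5 * 5 * 5 * 5 * 5 * 5 * 5 * 5 * 1
= 390625

390625


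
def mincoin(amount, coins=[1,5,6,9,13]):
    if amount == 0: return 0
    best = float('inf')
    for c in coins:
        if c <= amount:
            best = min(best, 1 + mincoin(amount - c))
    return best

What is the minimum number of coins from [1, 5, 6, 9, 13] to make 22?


Building up with DP:
mincoin(0) = 0
mincoin(1) = min(1+mincoin(0)=1+0=1) = 1
mincoin(2) = min(1+mincoin(1)=1+1=2) = 2
mincoin(3) = min(1+mincoin(2)=1+2=3) = 3
mincoin(4) = min(1+mincoin(3)=1+3=4) = 4
mincoin(5) = min(1+mincoin(4)=1+4=5, 1+mincoin(0)=1+0=1) = 1
mincoin(6) = min(1+mincoin(5)=1+1=2, 1+mincoin(1)=1+1=2, 1+mincoin(0)=1+0=1) = 1
mincoin(7) = min(1+mincoin(6)=1+1=2, 1+mincoin(2)=1+2=3, 1+mincoin(1)=1+1=2) = 2
mincoin(8) = min(1+mincoin(7)=1+2=3, 1+mincoin(3)=1+3=4, 1+mincoin(2)=1+2=3) = 3
mincoin(9) = min(1+mincoin(8)=1+3=4, 1+mincoin(4)=1+4=5, 1+mincoin(3)=1+3=4, 1+mincoin(0)=1+0=1) = 1
mincoin(10) = min(1+mincoin(9)=1+1=2, 1+mincoin(5)=1+1=2, 1+mincoin(4)=1+4=5, 1+mincoin(1)=1+1=2) = 2
mincoin(11) = min(1+mincoin(10)=1+2=3, 1+mincoin(6)=1+1=2, 1+mincoin(5)=1+1=2, 1+mincoin(2)=1+2=3) = 2
mincoin(12) = min(1+mincoin(11)=1+2=3, 1+mincoin(7)=1+2=3, 1+mincoin(6)=1+1=2, 1+mincoin(3)=1+3=4) = 2
mincoin(13) = min(1+mincoin(12)=1+2=3, 1+mincoin(8)=1+3=4, 1+mincoin(7)=1+2=3, 1+mincoin(4)=1+4=5, 1+mincoin(0)=1+0=1) = 1
mincoin(14) = min(1+mincoin(13)=1+1=2, 1+mincoin(9)=1+1=2, 1+mincoin(8)=1+3=4, 1+mincoin(5)=1+1=2, 1+mincoin(1)=1+1=2) = 2
mincoin(15) = min(1+mincoin(14)=1+2=3, 1+mincoin(10)=1+2=3, 1+mincoin(9)=1+1=2, 1+mincoin(6)=1+1=2, 1+mincoin(2)=1+2=3) = 2
mincoin(16) = min(1+mincoin(15)=1+2=3, 1+mincoin(11)=1+2=3, 1+mincoin(10)=1+2=3, 1+mincoin(7)=1+2=3, 1+mincoin(3)=1+3=4) = 3
mincoin(17) = min(1+mincoin(16)=1+3=4, 1+mincoin(12)=1+2=3, 1+mincoin(11)=1+2=3, 1+mincoin(8)=1+3=4, 1+mincoin(4)=1+4=5) = 3
mincoin(18) = min(1+mincoin(17)=1+3=4, 1+mincoin(13)=1+1=2, 1+mincoin(12)=1+2=3, 1+mincoin(9)=1+1=2, 1+mincoin(5)=1+1=2) = 2
mincoin(19) = min(1+mincoin(18)=1+2=3, 1+mincoin(14)=1+2=3, 1+mincoin(13)=1+1=2, 1+mincoin(10)=1+2=3, 1+mincoin(6)=1+1=2) = 2
mincoin(20) = min(1+mincoin(19)=1+2=3, 1+mincoin(15)=1+2=3, 1+mincoin(14)=1+2=3, 1+mincoin(11)=1+2=3, 1+mincoin(7)=1+2=3) = 3
mincoin(21) = min(1+mincoin(20)=1+3=4, 1+mincoin(16)=1+3=4, 1+mincoin(15)=1+2=3, 1+mincoin(12)=1+2=3, 1+mincoin(8)=1+3=4) = 3
mincoin(22) = min(1+mincoin(21)=1+3=4, 1+mincoin(17)=1+3=4, 1+mincoin(16)=1+3=4, 1+mincoin(13)=1+1=2, 1+mincoin(9)=1+1=2) = 2

2


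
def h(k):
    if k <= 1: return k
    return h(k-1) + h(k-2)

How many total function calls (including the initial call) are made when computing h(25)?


Let C(n) = total calls for h(n)
C(0) = 1, C(1) = 1
C(2) = 1 + C(1) + C(0) = 1 + 1 + 1 = 3
C(3) = 1 + C(2) + C(1) = 1 + 3 + 1 = 5
C(4) = 1 + C(3) + C(2) = 1 + 5 + 3 = 9
C(5) = 1 + C(4) + C(3) = 1 + 9 + 5 = 15
C(6) = 1 + C(5) + C(4) = 1 + 15 + 9 = 25
C(7) = 1 + C(6) + C(5) = 1 + 25 + 15 = 41
C(8) = 1 + C(7) + C(6) = 1 + 41 + 25 = 67
C(9) = 1 + C(8) + C(7) = 1 + 67 + 41 = 109
C(10) = 1 + C(9) + C(8) = 1 + 109 + 67 = 177
C(11) = 1 + C(10) + C(9) = 1 + 177 + 109 = 287
C(12) = 1 + C(11) + C(10) = 1 + 287 + 177 = 465
C(13) = 1 + C(12) + C(11) = 1 + 465 + 287 = 753
C(14) = 1 + C(13) + C(12) = 1 + 753 + 465 = 1219
C(15) = 1 + C(14) + C(13) = 1 + 1219 + 753 = 1973
C(16) = 1 + C(15) + C(14) = 1 + 1973 + 1219 = 3193
C(17) = 1 + C(16) + C(15) = 1 + 3193 + 1973 = 5167
C(18) = 1 + C(17) + C(16) = 1 + 5167 + 3193 = 8361
C(19) = 1 + C(18) + C(17) = 1 + 8361 + 5167 = 13529
C(20) = 1 + C(19) + C(18) = 1 + 13529 + 8361 = 21891
C(21) = 1 + C(20) + C(19) = 1 + 21891 + 13529 = 35421
C(22) = 1 + C(21) + C(20) = 1 + 35421 + 21891 = 57313
C(23) = 1 + C(22) + C(21) = 1 + 57313 + 35421 = 92735
C(24) = 1 + C(23) + C(22) = 1 + 92735 + 57313 = 150049
C(25) = 1 + C(24) + C(23) = 1 + 150049 + 92735 = 242785

242785


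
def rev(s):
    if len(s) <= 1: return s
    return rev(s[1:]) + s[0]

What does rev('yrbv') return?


rev('yrbv') = rev('rbv') + 'y'
rev('rbv') = rev('bv') + 'r'
rev('bv') = rev('v') + 'b'
rev('v') = 'v'  (base case)
Concatenating: 'v' + 'b' + 'r' + 'y' = 'vbry'

vbry


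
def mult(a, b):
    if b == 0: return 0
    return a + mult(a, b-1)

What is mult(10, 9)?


mult(10, 9) = 10 + mult(10, 8)
mult(10, 8) = 10 + mult(10, 7)
mult(10, 7) = 10 + mult(10, 6)
mult(10, 6) = 10 + mult(10, 5)
mult(10, 5) = 10 + mult(10, 4)
mult(10, 4) = 10 + mult(10, 3)
mult(10, 3) = 10 + mult(10, 2)
mult(10, 2) = 10 + mult(10, 1)
mult(10, 1) = 10 + mult(10, 0)
mult(10, 0) = 0  (base case)
Total: 10 + 10 + 10 + 10 + 10 + 10 + 10 + 10 + 10 + 0 = 90

90


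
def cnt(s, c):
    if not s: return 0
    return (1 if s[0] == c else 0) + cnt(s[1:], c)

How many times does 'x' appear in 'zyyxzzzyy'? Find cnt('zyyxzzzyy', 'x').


s[0]='z' != 'x' -> 0
s[0]='y' != 'x' -> 0
s[0]='y' != 'x' -> 0
s[0]='x' == 'x' -> 1
s[0]='z' != 'x' -> 0
s[0]='z' != 'x' -> 0
s[0]='z' != 'x' -> 0
s[0]='y' != 'x' -> 0
s[0]='y' != 'x' -> 0
Sum: 0 + 0 + 0 + 1 + 0 + 0 + 0 + 0 + 0 = 1

1


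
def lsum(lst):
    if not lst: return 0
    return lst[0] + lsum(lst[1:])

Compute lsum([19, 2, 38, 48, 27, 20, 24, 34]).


lsum([19, 2, 38, 48, 27, 20, 24, 34]) = 19 + lsum([2, 38, 48, 27, 20, 24, 34])
lsum([2, 38, 48, 27, 20, 24, 34]) = 2 + lsum([38, 48, 27, 20, 24, 34])
lsum([38, 48, 27, 20, 24, 34]) = 38 + lsum([48, 27, 20, 24, 34])
lsum([48, 27, 20, 24, 34]) = 48 + lsum([27, 20, 24, 34])
lsum([27, 20, 24, 34]) = 27 + lsum([20, 24, 34])
lsum([20, 24, 34]) = 20 + lsum([24, 34])
lsum([24, 34]) = 24 + lsum([34])
lsum([34]) = 34 + lsum([])
lsum([]) = 0  (base case)
Total: 19 + 2 + 38 + 48 + 27 + 20 + 24 + 34 + 0 = 212

212


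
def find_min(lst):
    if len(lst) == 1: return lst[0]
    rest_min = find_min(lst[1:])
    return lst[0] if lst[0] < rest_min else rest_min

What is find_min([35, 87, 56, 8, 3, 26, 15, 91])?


find_min([35, 87, 56, 8, 3, 26, 15, 91]): compare 35 with find_min([87, 56, 8, 3, 26, 15, 91])
find_min([87, 56, 8, 3, 26, 15, 91]): compare 87 with find_min([56, 8, 3, 26, 15, 91])
find_min([56, 8, 3, 26, 15, 91]): compare 56 with find_min([8, 3, 26, 15, 91])
find_min([8, 3, 26, 15, 91]): compare 8 with find_min([3, 26, 15, 91])
find_min([3, 26, 15, 91]): compare 3 with find_min([26, 15, 91])
find_min([26, 15, 91]): compare 26 with find_min([15, 91])
find_min([15, 91]): compare 15 with find_min([91])
find_min([91]) = 91  (base case)
Compare 15 with 91 -> 15
Compare 26 with 15 -> 15
Compare 3 with 15 -> 3
Compare 8 with 3 -> 3
Compare 56 with 3 -> 3
Compare 87 with 3 -> 3
Compare 35 with 3 -> 3

3


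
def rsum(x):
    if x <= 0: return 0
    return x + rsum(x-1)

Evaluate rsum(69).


rsum(69)
= 69 + 68 + 67 + 66 + 65 + 64 + 63 + 62 + 61 + 60 + 59 + 58 + 57 + 56 + 55 + 54 + 53 + 52 + 51 + 50 + 49 + 48 + 47 + 46 + 45 + 44 + 43 + 42 + 41 + 40 + 39 + 38 + 37 + 36 + 35 + 34 + 33 + 32 + 31 + 30 + 29 + 28 + 27 + 26 + 25 + 24 + 23 + 22 + 21 + 20 + 19 + 18 + 17 + 16 + 15 + 14 + 13 + 12 + 11 + 10 + 9 + 8 + 7 + 6 + 5 + 4 + 3 + 2 + 1 + rsum(0)
= 69 + 68 + 67 + 66 + 65 + 64 + 63 + 62 + 61 + 60 + 59 + 58 + 57 + 56 + 55 + 54 + 53 + 52 + 51 + 50 + 49 + 48 + 47 + 46 + 45 + 44 + 43 + 42 + 41 + 40 + 39 + 38 + 37 + 36 + 35 + 34 + 33 + 32 + 31 + 30 + 29 + 28 + 27 + 26 + 25 + 24 + 23 + 22 + 21 + 20 + 19 + 18 + 17 + 16 + 15 + 14 + 13 + 12 + 11 + 10 + 9 + 8 + 7 + 6 + 5 + 4 + 3 + 2 + 1 + 0
= 2415

2415


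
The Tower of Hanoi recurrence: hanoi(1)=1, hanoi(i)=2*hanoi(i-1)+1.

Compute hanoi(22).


hanoi(22) = 2 * hanoi(21) + 1
hanoi(21) = 2 * hanoi(20) + 1
hanoi(20) = 2 * hanoi(19) + 1
hanoi(19) = 2 * hanoi(18) + 1
hanoi(18) = 2 * hanoi(17) + 1
hanoi(17) = 2 * hanoi(16) + 1
hanoi(16) = 2 * hanoi(15) + 1
hanoi(15) = 2 * hanoi(14) + 1
hanoi(14) = 2 * hanoi(13) + 1
hanoi(13) = 2 * hanoi(12) + 1
hanoi(12) = 2 * hanoi(11) + 1
hanoi(11) = 2 * hanoi(10) + 1
hanoi(10) = 2 * hanoi(9) + 1
hanoi(9) = 2 * hanoi(8) + 1
hanoi(8) = 2 * hanoi(7) + 1
hanoi(7) = 2 * hanoi(6) + 1
hanoi(6) = 2 * hanoi(5) + 1
hanoi(5) = 2 * hanoi(4) + 1
hanoi(4) = 2 * hanoi(3) + 1
hanoi(3) = 2 * hanoi(2) + 1
hanoi(2) = 2 * hanoi(1) + 1
hanoi(1) = 1  (base case)
hanoi(2) = 2 * 1 + 1 = 3
hanoi(3) = 2 * 3 + 1 = 7
hanoi(4) = 2 * 7 + 1 = 15
hanoi(5) = 2 * 15 + 1 = 31
hanoi(6) = 2 * 31 + 1 = 63
hanoi(7) = 2 * 63 + 1 = 127
hanoi(8) = 2 * 127 + 1 = 255
hanoi(9) = 2 * 255 + 1 = 511
hanoi(10) = 2 * 511 + 1 = 1023
hanoi(11) = 2 * 1023 + 1 = 2047
hanoi(12) = 2 * 2047 + 1 = 4095
hanoi(13) = 2 * 4095 + 1 = 8191
hanoi(14) = 2 * 8191 + 1 = 16383
hanoi(15) = 2 * 16383 + 1 = 32767
hanoi(16) = 2 * 32767 + 1 = 65535
hanoi(17) = 2 * 65535 + 1 = 131071
hanoi(18) = 2 * 131071 + 1 = 262143
hanoi(19) = 2 * 262143 + 1 = 524287
hanoi(20) = 2 * 524287 + 1 = 1048575
hanoi(21) = 2 * 1048575 + 1 = 2097151
hanoi(22) = 2 * 2097151 + 1 = 4194303

4194303


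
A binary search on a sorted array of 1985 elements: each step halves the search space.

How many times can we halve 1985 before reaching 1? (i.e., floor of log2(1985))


1985 / 2 = 992
992 / 2 = 496
496 / 2 = 248
248 / 2 = 124
124 / 2 = 62
62 / 2 = 31
31 / 2 = 15
15 / 2 = 7
7 / 2 = 3
3 / 2 = 1
Reached 1 after 10 halvings

10


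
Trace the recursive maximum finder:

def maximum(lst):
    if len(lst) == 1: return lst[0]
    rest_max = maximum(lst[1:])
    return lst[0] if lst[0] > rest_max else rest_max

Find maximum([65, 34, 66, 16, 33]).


maximum([65, 34, 66, 16, 33]): compare 65 with maximum([34, 66, 16, 33])
maximum([34, 66, 16, 33]): compare 34 with maximum([66, 16, 33])
maximum([66, 16, 33]): compare 66 with maximum([16, 33])
maximum([16, 33]): compare 16 with maximum([33])
maximum([33]) = 33  (base case)
Compare 16 with 33 -> 33
Compare 66 with 33 -> 66
Compare 34 with 66 -> 66
Compare 65 with 66 -> 66

66


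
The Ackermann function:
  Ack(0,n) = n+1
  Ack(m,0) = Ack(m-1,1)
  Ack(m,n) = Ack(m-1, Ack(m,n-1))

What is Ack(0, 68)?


Ack(0, 68) = 69
Result: Ack(0, 68) = 69

69


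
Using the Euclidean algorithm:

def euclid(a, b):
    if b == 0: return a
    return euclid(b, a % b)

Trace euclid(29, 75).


euclid(29, 75) = euclid(75, 29)
euclid(75, 29) = euclid(29, 17)
euclid(29, 17) = euclid(17, 12)
euclid(17, 12) = euclid(12, 5)
euclid(12, 5) = euclid(5, 2)
euclid(5, 2) = euclid(2, 1)
euclid(2, 1) = euclid(1, 0)
euclid(1, 0) = 1  (base case)

1


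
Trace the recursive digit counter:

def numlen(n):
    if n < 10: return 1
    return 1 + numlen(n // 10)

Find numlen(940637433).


numlen(940637433) = 1 + numlen(94063743)
numlen(94063743) = 1 + numlen(9406374)
numlen(9406374) = 1 + numlen(940637)
numlen(940637) = 1 + numlen(94063)
numlen(94063) = 1 + numlen(9406)
numlen(9406) = 1 + numlen(940)
numlen(940) = 1 + numlen(94)
numlen(94) = 1 + numlen(9)
numlen(9) = 1  (base case: 9 < 10)
Unwinding: 1 + 1 + 1 + 1 + 1 + 1 + 1 + 1 + 1 = 9

9


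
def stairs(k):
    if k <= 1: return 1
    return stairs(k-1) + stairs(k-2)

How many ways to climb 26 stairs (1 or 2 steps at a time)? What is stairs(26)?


Building up from base cases:
stairs(0) = 1
stairs(1) = 1
stairs(2) = stairs(1) + stairs(0) = 1 + 1 = 2
stairs(3) = stairs(2) + stairs(1) = 2 + 1 = 3
stairs(4) = stairs(3) + stairs(2) = 3 + 2 = 5
stairs(5) = stairs(4) + stairs(3) = 5 + 3 = 8
stairs(6) = stairs(5) + stairs(4) = 8 + 5 = 13
stairs(7) = stairs(6) + stairs(5) = 13 + 8 = 21
stairs(8) = stairs(7) + stairs(6) = 21 + 13 = 34
stairs(9) = stairs(8) + stairs(7) = 34 + 21 = 55
stairs(10) = stairs(9) + stairs(8) = 55 + 34 = 89
stairs(11) = stairs(10) + stairs(9) = 89 + 55 = 144
stairs(12) = stairs(11) + stairs(10) = 144 + 89 = 233
stairs(13) = stairs(12) + stairs(11) = 233 + 144 = 377
stairs(14) = stairs(13) + stairs(12) = 377 + 233 = 610
stairs(15) = stairs(14) + stairs(13) = 610 + 377 = 987
stairs(16) = stairs(15) + stairs(14) = 987 + 610 = 1597
stairs(17) = stairs(16) + stairs(15) = 1597 + 987 = 2584
stairs(18) = stairs(17) + stairs(16) = 2584 + 1597 = 4181
stairs(19) = stairs(18) + stairs(17) = 4181 + 2584 = 6765
stairs(20) = stairs(19) + stairs(18) = 6765 + 4181 = 10946
stairs(21) = stairs(20) + stairs(19) = 10946 + 6765 = 17711
stairs(22) = stairs(21) + stairs(20) = 17711 + 10946 = 28657
stairs(23) = stairs(22) + stairs(21) = 28657 + 17711 = 46368
stairs(24) = stairs(23) + stairs(22) = 46368 + 28657 = 75025
stairs(25) = stairs(24) + stairs(23) = 75025 + 46368 = 121393
stairs(26) = stairs(25) + stairs(24) = 121393 + 75025 = 196418

196418


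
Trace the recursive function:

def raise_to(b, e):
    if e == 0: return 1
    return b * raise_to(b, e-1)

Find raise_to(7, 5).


raise_to(7, 5)
= 7 * raise_to(7, 4)
= 7 * 7 * raise_to(7, 3)
= 7 * 7 * 7 * raise_to(7, 2)
= 7 * 7 * 7 * 7 * raise_to(7, 1)
= 7 * 7 * 7 * 7 * 7 * raise_to(7, 0)
= 7 * 7 * 7 * 7 * 7 * 1
= 16807

16807


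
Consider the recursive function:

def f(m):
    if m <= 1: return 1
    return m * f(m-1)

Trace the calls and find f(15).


f(15)
= 15 * f(14)
= 15 * 14 * f(13)
= 15 * 14 * 13 * f(12)
= 15 * 14 * 13 * 12 * f(11)
= 15 * 14 * 13 * 12 * 11 * f(10)
= 15 * 14 * 13 * 12 * 11 * 10 * f(9)
= 15 * 14 * 13 * 12 * 11 * 10 * 9 * f(8)
= 15 * 14 * 13 * 12 * 11 * 10 * 9 * 8 * f(7)
= 15 * 14 * 13 * 12 * 11 * 10 * 9 * 8 * 7 * f(6)
= 15 * 14 * 13 * 12 * 11 * 10 * 9 * 8 * 7 * 6 * f(5)
= 15 * 14 * 13 * 12 * 11 * 10 * 9 * 8 * 7 * 6 * 5 * f(4)
= 15 * 14 * 13 * 12 * 11 * 10 * 9 * 8 * 7 * 6 * 5 * 4 * f(3)
= 15 * 14 * 13 * 12 * 11 * 10 * 9 * 8 * 7 * 6 * 5 * 4 * 3 * f(2)
= 15 * 14 * 13 * 12 * 11 * 10 * 9 * 8 * 7 * 6 * 5 * 4 * 3 * 2 * f(1)
= 15 * 14 * 13 * 12 * 11 * 10 * 9 * 8 * 7 * 6 * 5 * 4 * 3 * 2 * 1
= 1307674368000

1307674368000


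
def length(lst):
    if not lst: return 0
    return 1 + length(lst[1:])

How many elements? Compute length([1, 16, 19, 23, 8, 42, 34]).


length([1, 16, 19, 23, 8, 42, 34]) = 1 + length([16, 19, 23, 8, 42, 34])
length([16, 19, 23, 8, 42, 34]) = 1 + length([19, 23, 8, 42, 34])
length([19, 23, 8, 42, 34]) = 1 + length([23, 8, 42, 34])
length([23, 8, 42, 34]) = 1 + length([8, 42, 34])
length([8, 42, 34]) = 1 + length([42, 34])
length([42, 34]) = 1 + length([34])
length([34]) = 1 + length([])
length([]) = 0  (base case)
Unwinding: 1 + 1 + 1 + 1 + 1 + 1 + 1 + 0 = 7

7


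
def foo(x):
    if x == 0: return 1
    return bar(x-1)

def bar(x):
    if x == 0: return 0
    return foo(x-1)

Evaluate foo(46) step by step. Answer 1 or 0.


foo(46) = bar(45)
bar(45) = foo(44)
foo(44) = bar(43)
bar(43) = foo(42)
foo(42) = bar(41)
bar(41) = foo(40)
foo(40) = bar(39)
bar(39) = foo(38)
foo(38) = bar(37)
bar(37) = foo(36)
foo(36) = bar(35)
bar(35) = foo(34)
foo(34) = bar(33)
bar(33) = foo(32)
foo(32) = bar(31)
bar(31) = foo(30)
foo(30) = bar(29)
bar(29) = foo(28)
foo(28) = bar(27)
bar(27) = foo(26)
foo(26) = bar(25)
bar(25) = foo(24)
foo(24) = bar(23)
bar(23) = foo(22)
foo(22) = bar(21)
bar(21) = foo(20)
foo(20) = bar(19)
bar(19) = foo(18)
foo(18) = bar(17)
bar(17) = foo(16)
foo(16) = bar(15)
bar(15) = foo(14)
foo(14) = bar(13)
bar(13) = foo(12)
foo(12) = bar(11)
bar(11) = foo(10)
foo(10) = bar(9)
bar(9) = foo(8)
foo(8) = bar(7)
bar(7) = foo(6)
foo(6) = bar(5)
bar(5) = foo(4)
foo(4) = bar(3)
bar(3) = foo(2)
foo(2) = bar(1)
bar(1) = foo(0)
foo(0) = 1  (base case)
Result: 1

1


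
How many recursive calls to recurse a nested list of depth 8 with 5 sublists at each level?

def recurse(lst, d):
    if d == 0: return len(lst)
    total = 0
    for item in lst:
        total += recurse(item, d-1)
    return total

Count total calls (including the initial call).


At depth 0 (root): 1 call
At depth 1: each of 1 parents calls recurse on 5 children = 5 calls
At depth 2: each of 5 parents calls recurse on 5 children = 25 calls
At depth 3: each of 25 parents calls recurse on 5 children = 125 calls
At depth 4: each of 125 parents calls recurse on 5 children = 625 calls
At depth 5: each of 625 parents calls recurse on 5 children = 3125 calls
At depth 6: each of 3125 parents calls recurse on 5 children = 15625 calls
At depth 7: each of 15625 parents calls recurse on 5 children = 78125 calls
At depth 8: each of 78125 parents calls recurse on 5 children = 390625 calls
Total: 1 + 5 + 25 + 125 + 625 + 3125 + 15625 + 78125 + 390625 = 488281

488281


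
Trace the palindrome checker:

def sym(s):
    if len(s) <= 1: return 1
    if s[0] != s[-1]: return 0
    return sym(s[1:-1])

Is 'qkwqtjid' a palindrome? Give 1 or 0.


sym('qkwqtjid'): s[0]='q' != s[-1]='d' -> return 0
Result: 0 (not a palindrome)

0


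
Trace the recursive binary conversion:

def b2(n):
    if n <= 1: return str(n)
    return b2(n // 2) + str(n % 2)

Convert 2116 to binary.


b2(2116) = b2(1058) + '0'
b2(1058) = b2(529) + '0'
b2(529) = b2(264) + '1'
b2(264) = b2(132) + '0'
b2(132) = b2(66) + '0'
b2(66) = b2(33) + '0'
b2(33) = b2(16) + '1'
b2(16) = b2(8) + '0'
b2(8) = b2(4) + '0'
b2(4) = b2(2) + '0'
b2(2) = b2(1) + '0'
b2(1) = '1'  (base case)
Concatenating: '1' + '0' + '0' + '0' + '0' + '1' + '0' + '0' + '0' + '1' + '0' + '0' = '100001000100'

100001000100


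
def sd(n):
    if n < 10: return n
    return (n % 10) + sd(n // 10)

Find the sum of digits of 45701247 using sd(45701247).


sd(45701247) = 7 + sd(4570124)
sd(4570124) = 4 + sd(457012)
sd(457012) = 2 + sd(45701)
sd(45701) = 1 + sd(4570)
sd(4570) = 0 + sd(457)
sd(457) = 7 + sd(45)
sd(45) = 5 + sd(4)
sd(4) = 4  (base case)
Total: 7 + 4 + 2 + 1 + 0 + 7 + 5 + 4 = 30

30


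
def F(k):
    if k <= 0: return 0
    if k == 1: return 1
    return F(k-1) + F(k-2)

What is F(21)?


Computing F(21) bottom-up:
F(0) = 0
F(1) = 1
F(2) = F(1) + F(0) = 1 + 0 = 1
F(3) = F(2) + F(1) = 1 + 1 = 2
F(4) = F(3) + F(2) = 2 + 1 = 3
F(5) = F(4) + F(3) = 3 + 2 = 5
F(6) = F(5) + F(4) = 5 + 3 = 8
F(7) = F(6) + F(5) = 8 + 5 = 13
F(8) = F(7) + F(6) = 13 + 8 = 21
F(9) = F(8) + F(7) = 21 + 13 = 34
F(10) = F(9) + F(8) = 34 + 21 = 55
F(11) = F(10) + F(9) = 55 + 34 = 89
F(12) = F(11) + F(10) = 89 + 55 = 144
F(13) = F(12) + F(11) = 144 + 89 = 233
F(14) = F(13) + F(12) = 233 + 144 = 377
F(15) = F(14) + F(13) = 377 + 233 = 610
F(16) = F(15) + F(14) = 610 + 377 = 987
F(17) = F(16) + F(15) = 987 + 610 = 1597
F(18) = F(17) + F(16) = 1597 + 987 = 2584
F(19) = F(18) + F(17) = 2584 + 1597 = 4181
F(20) = F(19) + F(18) = 4181 + 2584 = 6765
F(21) = F(20) + F(19) = 6765 + 4181 = 10946

10946
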